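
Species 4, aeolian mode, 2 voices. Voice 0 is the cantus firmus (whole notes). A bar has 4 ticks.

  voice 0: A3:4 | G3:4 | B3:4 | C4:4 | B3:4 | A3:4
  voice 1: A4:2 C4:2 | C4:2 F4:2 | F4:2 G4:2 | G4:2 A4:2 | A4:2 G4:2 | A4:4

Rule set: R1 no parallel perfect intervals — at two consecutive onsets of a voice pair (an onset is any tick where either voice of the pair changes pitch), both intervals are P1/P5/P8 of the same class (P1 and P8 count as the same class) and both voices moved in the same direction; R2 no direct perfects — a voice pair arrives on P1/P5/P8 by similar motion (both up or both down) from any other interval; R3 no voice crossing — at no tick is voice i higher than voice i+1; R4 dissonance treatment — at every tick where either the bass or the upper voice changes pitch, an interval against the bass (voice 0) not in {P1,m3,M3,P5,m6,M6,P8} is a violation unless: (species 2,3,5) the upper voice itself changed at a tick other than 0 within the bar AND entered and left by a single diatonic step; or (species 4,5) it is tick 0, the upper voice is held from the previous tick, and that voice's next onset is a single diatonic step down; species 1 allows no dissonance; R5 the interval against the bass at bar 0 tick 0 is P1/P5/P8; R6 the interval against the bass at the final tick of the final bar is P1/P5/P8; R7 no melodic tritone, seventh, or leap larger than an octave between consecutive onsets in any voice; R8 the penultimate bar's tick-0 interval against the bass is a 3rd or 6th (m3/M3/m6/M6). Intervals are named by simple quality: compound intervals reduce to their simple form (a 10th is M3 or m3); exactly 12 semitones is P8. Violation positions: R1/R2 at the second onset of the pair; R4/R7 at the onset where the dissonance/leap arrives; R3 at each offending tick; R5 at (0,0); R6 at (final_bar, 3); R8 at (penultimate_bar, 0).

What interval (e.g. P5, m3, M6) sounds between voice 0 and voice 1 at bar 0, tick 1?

voice 0=A3 voice 1=A4 -> P8

P8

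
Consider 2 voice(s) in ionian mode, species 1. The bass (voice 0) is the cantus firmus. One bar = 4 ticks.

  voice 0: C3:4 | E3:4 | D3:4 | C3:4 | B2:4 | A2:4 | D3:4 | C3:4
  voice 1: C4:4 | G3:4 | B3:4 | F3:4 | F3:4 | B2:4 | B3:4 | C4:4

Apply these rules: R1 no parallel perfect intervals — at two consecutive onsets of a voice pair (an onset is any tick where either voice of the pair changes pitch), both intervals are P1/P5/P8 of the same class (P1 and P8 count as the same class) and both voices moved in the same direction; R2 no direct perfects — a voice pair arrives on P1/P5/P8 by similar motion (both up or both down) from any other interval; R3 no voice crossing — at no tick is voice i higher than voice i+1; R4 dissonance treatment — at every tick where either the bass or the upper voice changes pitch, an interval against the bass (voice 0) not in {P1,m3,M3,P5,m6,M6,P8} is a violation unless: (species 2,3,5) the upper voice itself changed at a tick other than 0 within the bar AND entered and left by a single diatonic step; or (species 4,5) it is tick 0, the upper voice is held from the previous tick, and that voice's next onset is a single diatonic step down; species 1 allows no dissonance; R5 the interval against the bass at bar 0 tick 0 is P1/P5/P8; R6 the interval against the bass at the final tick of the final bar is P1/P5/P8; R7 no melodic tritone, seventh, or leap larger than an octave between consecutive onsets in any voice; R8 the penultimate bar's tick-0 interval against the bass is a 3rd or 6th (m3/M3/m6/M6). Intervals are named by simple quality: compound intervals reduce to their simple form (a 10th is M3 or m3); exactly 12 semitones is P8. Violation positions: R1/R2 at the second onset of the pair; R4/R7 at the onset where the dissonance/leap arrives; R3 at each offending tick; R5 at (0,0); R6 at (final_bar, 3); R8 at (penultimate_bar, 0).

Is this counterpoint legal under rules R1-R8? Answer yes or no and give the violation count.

No (5 violations)

bar 0: v0=C3 v1=C4 (P8)
bar 1: v0=E3 v1=G3 (m3)
bar 2: v0=D3 v1=B3 (M6)
bar 3: v0=C3 v1=F3 (P4)
bar 4: v0=B2 v1=F3 (TT)
bar 5: v0=A2 v1=B2 (M2)
bar 6: v0=D3 v1=B3 (M6)
bar 7: v0=C3 v1=C4 (P8)
  R4 @ bar3.0: C3/F3 P4 untreated
  R7 @ bar3.0: B3->F3 leap 6st
  R4 @ bar4.0: B2/F3 TT untreated
  R4 @ bar5.0: A2/B2 M2 untreated
  R7 @ bar5.0: F3->B2 leap 6st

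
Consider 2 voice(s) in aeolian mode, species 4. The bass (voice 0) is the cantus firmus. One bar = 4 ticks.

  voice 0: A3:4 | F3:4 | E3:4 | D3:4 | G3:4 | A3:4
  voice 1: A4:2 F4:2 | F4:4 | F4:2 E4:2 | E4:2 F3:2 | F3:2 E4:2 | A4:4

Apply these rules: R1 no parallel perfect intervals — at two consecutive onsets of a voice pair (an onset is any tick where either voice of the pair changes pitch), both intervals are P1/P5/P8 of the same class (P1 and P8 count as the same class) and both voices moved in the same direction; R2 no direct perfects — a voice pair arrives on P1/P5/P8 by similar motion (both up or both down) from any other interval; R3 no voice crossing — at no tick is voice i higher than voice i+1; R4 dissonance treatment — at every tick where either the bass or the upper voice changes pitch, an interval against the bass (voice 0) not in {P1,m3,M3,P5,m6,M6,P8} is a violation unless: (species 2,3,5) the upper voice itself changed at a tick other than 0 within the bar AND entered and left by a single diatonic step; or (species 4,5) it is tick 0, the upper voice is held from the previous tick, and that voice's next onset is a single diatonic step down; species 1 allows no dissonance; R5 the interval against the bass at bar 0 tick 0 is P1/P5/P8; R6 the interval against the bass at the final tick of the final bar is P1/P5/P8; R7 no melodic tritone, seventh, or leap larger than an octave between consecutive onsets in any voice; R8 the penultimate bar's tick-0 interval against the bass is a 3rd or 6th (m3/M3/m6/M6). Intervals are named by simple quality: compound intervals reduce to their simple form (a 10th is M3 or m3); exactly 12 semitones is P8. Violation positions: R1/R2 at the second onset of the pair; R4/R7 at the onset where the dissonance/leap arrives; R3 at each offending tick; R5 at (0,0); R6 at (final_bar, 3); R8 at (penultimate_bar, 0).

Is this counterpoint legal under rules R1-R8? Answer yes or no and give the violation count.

bar 0: v0=A3 v1=A4 (P8)
bar 1: v0=F3 v1=F4 (P8)
bar 2: v0=E3 v1=F4 (m2)
bar 3: v0=D3 v1=E4 (M2)
bar 4: v0=G3 v1=F3 (M2)
bar 5: v0=A3 v1=A4 (P8)
  R4 @ bar3.0: D3/E4 M2 untreated
  R7 @ bar3.2: E4->F3 leap 11st
  R3 @ bar4.0: G3 above F3
  R4 @ bar4.0: G3/F3 M2 untreated
  R8 @ bar4.0: penult M2 not 3rd/6th
  R3 @ bar4.1: G3 above F3
  R7 @ bar4.2: F3->E4 leap 11st
  R2 @ bar5.0: G3/E4 M6 -> A3/A4 P8 similar

No (8 violations)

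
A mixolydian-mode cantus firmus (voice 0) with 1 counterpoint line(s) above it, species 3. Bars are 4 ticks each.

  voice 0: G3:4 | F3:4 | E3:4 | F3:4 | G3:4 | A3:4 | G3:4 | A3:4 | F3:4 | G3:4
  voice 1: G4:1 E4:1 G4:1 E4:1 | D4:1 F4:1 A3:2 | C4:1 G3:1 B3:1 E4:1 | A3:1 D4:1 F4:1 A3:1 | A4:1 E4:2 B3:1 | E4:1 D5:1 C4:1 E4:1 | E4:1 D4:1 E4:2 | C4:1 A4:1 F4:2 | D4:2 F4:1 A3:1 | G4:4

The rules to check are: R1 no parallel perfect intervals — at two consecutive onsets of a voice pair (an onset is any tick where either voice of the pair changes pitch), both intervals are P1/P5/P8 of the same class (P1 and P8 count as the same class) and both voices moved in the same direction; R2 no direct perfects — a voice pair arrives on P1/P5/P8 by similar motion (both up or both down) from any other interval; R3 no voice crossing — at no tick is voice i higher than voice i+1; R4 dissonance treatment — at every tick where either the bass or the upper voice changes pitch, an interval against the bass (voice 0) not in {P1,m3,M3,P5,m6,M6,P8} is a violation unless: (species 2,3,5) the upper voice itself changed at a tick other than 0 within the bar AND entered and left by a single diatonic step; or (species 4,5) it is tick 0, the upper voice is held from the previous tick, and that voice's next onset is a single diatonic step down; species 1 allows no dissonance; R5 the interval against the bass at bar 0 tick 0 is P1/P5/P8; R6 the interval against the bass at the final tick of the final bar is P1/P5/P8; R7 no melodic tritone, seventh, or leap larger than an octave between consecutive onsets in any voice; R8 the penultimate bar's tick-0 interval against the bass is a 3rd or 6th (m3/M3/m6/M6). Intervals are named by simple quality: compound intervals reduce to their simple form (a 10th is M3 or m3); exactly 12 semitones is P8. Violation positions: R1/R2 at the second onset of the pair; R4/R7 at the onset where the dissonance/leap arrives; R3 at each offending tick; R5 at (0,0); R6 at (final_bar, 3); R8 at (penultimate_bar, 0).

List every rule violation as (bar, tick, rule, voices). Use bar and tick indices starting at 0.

(4, 0, R4, (0, 1))
(5, 0, R2, (0, 1))
(5, 1, R4, (0, 1))
(5, 1, R7, (1,))
(5, 2, R7, (1,))
(9, 0, R2, (0, 1))
(9, 0, R7, (1,))

bar 0: v0=G3 v1=G4 downbeat P8
bar 1: v0=F3 v1=D4 downbeat M6
bar 2: v0=E3 v1=C4 downbeat m6
bar 3: v0=F3 v1=A3 downbeat M3
bar 4: v0=G3 v1=A4 downbeat M2
bar 5: v0=A3 v1=E4 downbeat P5
bar 6: v0=G3 v1=E4 downbeat M6
bar 7: v0=A3 v1=C4 downbeat m3
bar 8: v0=F3 v1=D4 downbeat M6
bar 9: v0=G3 v1=G4 downbeat P8
  -> R4 @ bar 4 tick 0 v(0, 1): G3/A4 M2 untreated
  -> R2 @ bar 5 tick 0 v(0, 1): G3/B3 M3 -> A3/E4 P5 similar
  -> R4 @ bar 5 tick 1 v(0, 1): A3/D5 P4 untreated
  -> R7 @ bar 5 tick 1 v(1,): E4->D5 leap 10st
  -> R7 @ bar 5 tick 2 v(1,): D5->C4 leap 14st
  -> R2 @ bar 9 tick 0 v(0, 1): F3/A3 M3 -> G3/G4 P8 similar
  -> R7 @ bar 9 tick 0 v(1,): A3->G4 leap 10st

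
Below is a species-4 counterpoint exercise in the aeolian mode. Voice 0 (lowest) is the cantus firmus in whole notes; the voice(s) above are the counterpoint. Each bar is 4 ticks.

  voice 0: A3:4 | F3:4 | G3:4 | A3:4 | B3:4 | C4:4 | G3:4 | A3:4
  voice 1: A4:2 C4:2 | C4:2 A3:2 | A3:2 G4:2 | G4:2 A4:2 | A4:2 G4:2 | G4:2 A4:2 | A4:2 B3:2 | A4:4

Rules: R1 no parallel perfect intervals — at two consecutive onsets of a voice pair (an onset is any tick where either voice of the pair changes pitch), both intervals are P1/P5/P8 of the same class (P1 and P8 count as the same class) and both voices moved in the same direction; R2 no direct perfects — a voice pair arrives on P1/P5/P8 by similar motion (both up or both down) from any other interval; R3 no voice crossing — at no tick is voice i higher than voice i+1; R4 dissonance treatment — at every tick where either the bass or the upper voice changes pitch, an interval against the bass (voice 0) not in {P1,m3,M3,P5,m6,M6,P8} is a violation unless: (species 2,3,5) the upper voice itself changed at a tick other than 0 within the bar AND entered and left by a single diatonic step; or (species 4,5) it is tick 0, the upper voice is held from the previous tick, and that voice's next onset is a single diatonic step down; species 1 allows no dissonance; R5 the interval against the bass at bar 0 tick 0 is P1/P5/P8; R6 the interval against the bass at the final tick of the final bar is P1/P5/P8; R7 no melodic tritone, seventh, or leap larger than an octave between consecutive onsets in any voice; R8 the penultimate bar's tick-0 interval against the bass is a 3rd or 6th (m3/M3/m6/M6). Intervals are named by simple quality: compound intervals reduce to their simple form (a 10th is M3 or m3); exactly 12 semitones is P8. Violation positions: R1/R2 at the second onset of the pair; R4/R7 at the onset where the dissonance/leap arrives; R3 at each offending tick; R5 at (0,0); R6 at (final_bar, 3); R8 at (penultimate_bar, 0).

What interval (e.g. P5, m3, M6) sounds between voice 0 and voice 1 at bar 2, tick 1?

voice 0=G3 voice 1=A3 -> M2

M2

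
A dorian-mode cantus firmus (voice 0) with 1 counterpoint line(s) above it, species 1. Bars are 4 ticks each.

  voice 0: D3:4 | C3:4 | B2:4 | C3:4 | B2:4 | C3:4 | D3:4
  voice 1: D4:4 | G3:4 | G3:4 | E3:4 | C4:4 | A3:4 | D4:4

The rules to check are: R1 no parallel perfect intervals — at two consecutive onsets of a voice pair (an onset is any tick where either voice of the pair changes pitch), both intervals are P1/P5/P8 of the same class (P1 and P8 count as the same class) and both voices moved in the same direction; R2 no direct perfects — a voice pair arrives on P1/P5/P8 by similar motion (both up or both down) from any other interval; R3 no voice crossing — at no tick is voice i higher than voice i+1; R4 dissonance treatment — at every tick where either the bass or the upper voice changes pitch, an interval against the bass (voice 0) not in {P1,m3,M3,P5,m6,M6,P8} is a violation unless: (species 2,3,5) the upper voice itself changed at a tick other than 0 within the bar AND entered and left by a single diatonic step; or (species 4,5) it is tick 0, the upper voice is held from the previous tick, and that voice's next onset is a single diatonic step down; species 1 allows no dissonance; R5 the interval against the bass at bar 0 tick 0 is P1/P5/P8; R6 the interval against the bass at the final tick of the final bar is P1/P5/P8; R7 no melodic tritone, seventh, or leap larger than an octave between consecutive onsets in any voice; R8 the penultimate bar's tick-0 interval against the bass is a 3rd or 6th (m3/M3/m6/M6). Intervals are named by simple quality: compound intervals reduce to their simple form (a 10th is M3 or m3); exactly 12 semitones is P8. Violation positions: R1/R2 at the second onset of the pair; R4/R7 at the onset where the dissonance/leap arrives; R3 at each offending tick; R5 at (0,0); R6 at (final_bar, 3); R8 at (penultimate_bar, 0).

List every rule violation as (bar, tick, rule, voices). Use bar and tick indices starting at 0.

(1, 0, R2, (0, 1))
(4, 0, R4, (0, 1))
(6, 0, R2, (0, 1))

bar 0: v0=D3 v1=D4 downbeat P8
bar 1: v0=C3 v1=G3 downbeat P5
bar 2: v0=B2 v1=G3 downbeat m6
bar 3: v0=C3 v1=E3 downbeat M3
bar 4: v0=B2 v1=C4 downbeat m2
bar 5: v0=C3 v1=A3 downbeat M6
bar 6: v0=D3 v1=D4 downbeat P8
  -> R2 @ bar 1 tick 0 v(0, 1): D3/D4 P8 -> C3/G3 P5 similar
  -> R4 @ bar 4 tick 0 v(0, 1): B2/C4 m2 untreated
  -> R2 @ bar 6 tick 0 v(0, 1): C3/A3 M6 -> D3/D4 P8 similar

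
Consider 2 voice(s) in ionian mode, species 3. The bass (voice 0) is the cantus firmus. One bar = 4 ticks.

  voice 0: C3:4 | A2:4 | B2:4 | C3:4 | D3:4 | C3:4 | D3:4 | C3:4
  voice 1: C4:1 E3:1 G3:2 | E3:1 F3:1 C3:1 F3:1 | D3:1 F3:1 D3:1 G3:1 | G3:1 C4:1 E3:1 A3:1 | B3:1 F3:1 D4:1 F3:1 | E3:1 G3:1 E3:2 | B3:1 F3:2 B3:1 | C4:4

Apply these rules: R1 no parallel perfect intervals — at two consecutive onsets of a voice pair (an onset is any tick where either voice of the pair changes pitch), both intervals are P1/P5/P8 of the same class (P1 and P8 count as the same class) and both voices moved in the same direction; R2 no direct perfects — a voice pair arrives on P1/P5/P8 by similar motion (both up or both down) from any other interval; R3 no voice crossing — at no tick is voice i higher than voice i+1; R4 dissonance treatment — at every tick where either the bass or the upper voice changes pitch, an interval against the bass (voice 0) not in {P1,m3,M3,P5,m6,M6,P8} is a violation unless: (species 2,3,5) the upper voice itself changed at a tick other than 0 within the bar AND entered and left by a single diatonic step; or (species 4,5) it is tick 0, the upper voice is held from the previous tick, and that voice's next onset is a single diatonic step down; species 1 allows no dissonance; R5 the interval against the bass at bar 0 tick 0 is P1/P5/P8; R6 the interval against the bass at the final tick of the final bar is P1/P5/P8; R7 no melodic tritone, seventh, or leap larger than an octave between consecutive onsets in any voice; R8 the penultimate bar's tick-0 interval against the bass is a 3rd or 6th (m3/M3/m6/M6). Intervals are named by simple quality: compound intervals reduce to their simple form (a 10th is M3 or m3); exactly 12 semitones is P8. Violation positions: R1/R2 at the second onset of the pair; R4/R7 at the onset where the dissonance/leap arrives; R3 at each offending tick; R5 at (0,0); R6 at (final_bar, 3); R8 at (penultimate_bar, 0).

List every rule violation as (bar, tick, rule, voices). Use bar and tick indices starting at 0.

(1, 0, R1, (0, 1))
(2, 1, R4, (0, 1))
(4, 1, R7, (1,))
(6, 1, R7, (1,))
(6, 3, R7, (1,))

bar 0: v0=C3 v1=C4 downbeat P8
bar 1: v0=A2 v1=E3 downbeat P5
bar 2: v0=B2 v1=D3 downbeat m3
bar 3: v0=C3 v1=G3 downbeat P5
bar 4: v0=D3 v1=B3 downbeat M6
bar 5: v0=C3 v1=E3 downbeat M3
bar 6: v0=D3 v1=B3 downbeat M6
bar 7: v0=C3 v1=C4 downbeat P8
  -> R1 @ bar 1 tick 0 v(0, 1): C3/G3 P5 -> A2/E3 P5 similar
  -> R4 @ bar 2 tick 1 v(0, 1): B2/F3 TT untreated
  -> R7 @ bar 4 tick 1 v(1,): B3->F3 leap 6st
  -> R7 @ bar 6 tick 1 v(1,): B3->F3 leap 6st
  -> R7 @ bar 6 tick 3 v(1,): F3->B3 leap 6st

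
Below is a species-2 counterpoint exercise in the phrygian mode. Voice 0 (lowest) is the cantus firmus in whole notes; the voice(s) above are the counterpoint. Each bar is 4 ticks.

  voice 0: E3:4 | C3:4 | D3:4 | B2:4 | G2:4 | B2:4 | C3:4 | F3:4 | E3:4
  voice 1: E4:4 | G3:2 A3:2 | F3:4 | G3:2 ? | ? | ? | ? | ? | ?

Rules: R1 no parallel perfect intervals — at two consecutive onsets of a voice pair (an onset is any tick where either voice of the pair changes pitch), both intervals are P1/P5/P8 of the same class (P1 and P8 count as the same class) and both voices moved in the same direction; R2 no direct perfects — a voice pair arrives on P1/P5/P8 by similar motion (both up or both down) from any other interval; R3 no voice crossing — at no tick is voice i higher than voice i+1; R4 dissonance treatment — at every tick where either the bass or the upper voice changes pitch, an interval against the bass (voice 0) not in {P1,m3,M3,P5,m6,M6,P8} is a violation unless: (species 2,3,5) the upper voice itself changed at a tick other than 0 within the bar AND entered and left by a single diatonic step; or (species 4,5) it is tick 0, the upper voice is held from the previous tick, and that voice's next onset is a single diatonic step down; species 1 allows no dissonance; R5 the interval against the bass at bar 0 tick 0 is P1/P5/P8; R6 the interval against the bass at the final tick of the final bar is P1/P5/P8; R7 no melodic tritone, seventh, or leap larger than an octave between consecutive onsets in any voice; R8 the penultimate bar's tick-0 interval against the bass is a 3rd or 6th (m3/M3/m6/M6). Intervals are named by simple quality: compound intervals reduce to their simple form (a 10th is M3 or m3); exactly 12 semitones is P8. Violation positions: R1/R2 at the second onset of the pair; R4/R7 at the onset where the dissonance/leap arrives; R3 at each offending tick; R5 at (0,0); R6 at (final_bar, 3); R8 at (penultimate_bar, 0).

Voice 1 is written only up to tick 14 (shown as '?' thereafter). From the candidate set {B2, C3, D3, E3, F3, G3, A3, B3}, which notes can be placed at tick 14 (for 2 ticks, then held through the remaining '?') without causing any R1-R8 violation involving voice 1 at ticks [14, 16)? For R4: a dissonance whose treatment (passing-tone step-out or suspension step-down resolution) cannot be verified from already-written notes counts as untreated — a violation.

B2: legal
C3: violates R4
D3: legal
E3: violates R4
F3: violates R4
G3: legal
A3: violates R4
B3: legal

{B2, B3, D3, G3}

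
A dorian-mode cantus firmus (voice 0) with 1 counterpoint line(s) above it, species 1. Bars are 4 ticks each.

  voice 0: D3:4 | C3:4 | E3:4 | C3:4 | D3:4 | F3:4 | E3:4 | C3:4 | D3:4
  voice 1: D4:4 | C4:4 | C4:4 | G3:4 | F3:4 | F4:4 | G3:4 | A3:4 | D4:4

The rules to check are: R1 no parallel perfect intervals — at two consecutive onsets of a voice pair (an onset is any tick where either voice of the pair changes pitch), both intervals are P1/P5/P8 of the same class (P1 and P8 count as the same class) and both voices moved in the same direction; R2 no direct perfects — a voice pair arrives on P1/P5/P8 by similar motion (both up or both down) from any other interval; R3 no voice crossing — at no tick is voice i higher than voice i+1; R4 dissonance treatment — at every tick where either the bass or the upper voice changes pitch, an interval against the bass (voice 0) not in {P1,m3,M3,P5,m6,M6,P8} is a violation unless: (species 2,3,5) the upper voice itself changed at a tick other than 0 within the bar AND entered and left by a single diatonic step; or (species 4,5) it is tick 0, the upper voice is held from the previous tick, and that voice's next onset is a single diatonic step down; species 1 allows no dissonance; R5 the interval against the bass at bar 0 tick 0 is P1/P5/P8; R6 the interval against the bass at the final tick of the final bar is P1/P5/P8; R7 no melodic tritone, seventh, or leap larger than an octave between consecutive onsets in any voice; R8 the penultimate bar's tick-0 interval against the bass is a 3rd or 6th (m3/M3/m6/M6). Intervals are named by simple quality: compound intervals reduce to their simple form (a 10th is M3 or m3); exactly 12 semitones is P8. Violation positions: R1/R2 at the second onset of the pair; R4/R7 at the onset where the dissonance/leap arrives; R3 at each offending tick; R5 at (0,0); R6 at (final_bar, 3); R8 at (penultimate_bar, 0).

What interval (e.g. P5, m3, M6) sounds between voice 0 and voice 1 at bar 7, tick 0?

voice 0=C3 voice 1=A3 -> M6

M6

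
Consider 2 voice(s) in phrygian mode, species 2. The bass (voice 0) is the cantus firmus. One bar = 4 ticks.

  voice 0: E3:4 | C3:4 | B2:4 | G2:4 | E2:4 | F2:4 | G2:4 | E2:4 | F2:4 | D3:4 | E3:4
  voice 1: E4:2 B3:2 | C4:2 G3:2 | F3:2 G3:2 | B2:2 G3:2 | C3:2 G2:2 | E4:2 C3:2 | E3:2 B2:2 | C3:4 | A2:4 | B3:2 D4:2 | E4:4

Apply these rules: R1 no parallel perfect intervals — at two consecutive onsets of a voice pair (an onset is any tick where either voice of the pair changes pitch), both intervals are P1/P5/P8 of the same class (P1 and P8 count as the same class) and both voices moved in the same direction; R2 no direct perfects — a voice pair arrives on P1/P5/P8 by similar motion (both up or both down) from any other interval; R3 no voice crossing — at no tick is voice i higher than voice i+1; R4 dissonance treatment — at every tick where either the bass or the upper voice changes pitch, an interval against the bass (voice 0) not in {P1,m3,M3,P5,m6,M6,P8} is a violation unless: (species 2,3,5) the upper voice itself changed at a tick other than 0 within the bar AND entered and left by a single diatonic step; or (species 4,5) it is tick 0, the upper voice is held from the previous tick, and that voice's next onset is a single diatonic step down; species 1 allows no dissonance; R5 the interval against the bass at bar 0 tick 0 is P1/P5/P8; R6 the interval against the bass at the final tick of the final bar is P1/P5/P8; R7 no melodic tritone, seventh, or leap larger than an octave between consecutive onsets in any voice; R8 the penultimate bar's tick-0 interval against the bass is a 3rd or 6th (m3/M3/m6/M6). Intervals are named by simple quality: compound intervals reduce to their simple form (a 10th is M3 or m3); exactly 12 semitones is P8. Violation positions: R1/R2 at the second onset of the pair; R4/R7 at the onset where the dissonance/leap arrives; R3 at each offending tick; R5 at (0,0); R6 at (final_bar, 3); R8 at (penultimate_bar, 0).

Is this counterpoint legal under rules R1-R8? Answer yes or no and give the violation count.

bar 0: v0=E3 v1=E4 (P8)
bar 1: v0=C3 v1=C4 (P8)
bar 2: v0=B2 v1=F3 (TT)
bar 3: v0=G2 v1=B2 (M3)
bar 4: v0=E2 v1=C3 (m6)
bar 5: v0=F2 v1=E4 (M7)
bar 6: v0=G2 v1=E3 (M6)
bar 7: v0=E2 v1=C3 (m6)
bar 8: v0=F2 v1=A2 (M3)
bar 9: v0=D3 v1=B3 (M6)
bar 10: v0=E3 v1=E4 (P8)
  R4 @ bar2.0: B2/F3 TT untreated
  R4 @ bar5.0: F2/E4 M7 untreated
  R7 @ bar5.0: G2->E4 leap 21st
  R7 @ bar5.2: E4->C3 leap 16st
  R7 @ bar9.0: A2->B3 leap 14st
  R1 @ bar10.0: D3/D4 P8 -> E3/E4 P8 similar

No (6 violations)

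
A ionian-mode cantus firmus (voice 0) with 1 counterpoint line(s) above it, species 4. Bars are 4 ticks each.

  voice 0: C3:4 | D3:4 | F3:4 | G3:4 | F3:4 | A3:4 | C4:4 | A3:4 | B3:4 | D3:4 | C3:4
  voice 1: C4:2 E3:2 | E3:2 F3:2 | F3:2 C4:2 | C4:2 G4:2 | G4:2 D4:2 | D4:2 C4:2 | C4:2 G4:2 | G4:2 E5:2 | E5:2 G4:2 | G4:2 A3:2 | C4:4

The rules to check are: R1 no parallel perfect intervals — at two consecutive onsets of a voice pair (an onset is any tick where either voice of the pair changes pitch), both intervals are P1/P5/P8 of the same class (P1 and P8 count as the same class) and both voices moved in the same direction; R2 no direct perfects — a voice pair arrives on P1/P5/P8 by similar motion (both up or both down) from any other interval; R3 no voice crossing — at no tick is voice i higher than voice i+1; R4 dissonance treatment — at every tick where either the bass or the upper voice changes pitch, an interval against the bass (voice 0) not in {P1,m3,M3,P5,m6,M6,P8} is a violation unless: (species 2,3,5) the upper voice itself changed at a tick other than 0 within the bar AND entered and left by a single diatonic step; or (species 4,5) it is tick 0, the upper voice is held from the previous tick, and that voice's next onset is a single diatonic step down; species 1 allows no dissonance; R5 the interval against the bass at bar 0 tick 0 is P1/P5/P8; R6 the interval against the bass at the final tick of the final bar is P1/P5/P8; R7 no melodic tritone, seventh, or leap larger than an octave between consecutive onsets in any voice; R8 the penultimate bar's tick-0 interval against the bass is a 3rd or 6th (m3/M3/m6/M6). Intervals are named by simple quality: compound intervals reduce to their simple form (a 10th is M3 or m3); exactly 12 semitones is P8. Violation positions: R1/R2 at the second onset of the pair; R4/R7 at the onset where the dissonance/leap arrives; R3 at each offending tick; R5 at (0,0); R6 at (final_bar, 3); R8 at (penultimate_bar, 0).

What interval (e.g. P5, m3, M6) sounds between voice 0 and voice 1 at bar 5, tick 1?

voice 0=A3 voice 1=D4 -> P4

P4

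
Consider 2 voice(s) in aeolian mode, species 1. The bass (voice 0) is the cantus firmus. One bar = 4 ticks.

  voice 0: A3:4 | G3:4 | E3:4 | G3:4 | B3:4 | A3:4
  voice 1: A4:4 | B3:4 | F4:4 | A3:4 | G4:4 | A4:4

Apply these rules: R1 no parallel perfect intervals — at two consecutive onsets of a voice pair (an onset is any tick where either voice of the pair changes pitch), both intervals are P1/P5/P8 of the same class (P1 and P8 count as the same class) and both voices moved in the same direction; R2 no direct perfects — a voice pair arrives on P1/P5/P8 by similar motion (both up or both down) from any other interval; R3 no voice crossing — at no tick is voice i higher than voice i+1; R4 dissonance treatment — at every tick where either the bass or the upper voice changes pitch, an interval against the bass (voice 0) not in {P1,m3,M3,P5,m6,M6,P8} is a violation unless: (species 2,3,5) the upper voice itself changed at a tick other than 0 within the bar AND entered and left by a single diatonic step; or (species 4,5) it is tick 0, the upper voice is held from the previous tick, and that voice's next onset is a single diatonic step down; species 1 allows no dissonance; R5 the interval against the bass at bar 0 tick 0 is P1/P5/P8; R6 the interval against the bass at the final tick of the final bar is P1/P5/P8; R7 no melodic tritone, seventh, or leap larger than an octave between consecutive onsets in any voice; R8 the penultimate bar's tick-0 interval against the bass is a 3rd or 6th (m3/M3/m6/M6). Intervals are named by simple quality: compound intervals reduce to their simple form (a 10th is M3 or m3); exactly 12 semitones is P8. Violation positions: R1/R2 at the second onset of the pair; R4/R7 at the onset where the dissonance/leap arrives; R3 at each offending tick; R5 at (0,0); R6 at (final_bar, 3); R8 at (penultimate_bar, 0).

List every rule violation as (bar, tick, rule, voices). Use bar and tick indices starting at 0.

(1, 0, R7, (1,))
(2, 0, R4, (0, 1))
(2, 0, R7, (1,))
(3, 0, R4, (0, 1))
(4, 0, R7, (1,))

bar 0: v0=A3 v1=A4 downbeat P8
bar 1: v0=G3 v1=B3 downbeat M3
bar 2: v0=E3 v1=F4 downbeat m2
bar 3: v0=G3 v1=A3 downbeat M2
bar 4: v0=B3 v1=G4 downbeat m6
bar 5: v0=A3 v1=A4 downbeat P8
  -> R7 @ bar 1 tick 0 v(1,): A4->B3 leap 10st
  -> R4 @ bar 2 tick 0 v(0, 1): E3/F4 m2 untreated
  -> R7 @ bar 2 tick 0 v(1,): B3->F4 leap 6st
  -> R4 @ bar 3 tick 0 v(0, 1): G3/A3 M2 untreated
  -> R7 @ bar 4 tick 0 v(1,): A3->G4 leap 10st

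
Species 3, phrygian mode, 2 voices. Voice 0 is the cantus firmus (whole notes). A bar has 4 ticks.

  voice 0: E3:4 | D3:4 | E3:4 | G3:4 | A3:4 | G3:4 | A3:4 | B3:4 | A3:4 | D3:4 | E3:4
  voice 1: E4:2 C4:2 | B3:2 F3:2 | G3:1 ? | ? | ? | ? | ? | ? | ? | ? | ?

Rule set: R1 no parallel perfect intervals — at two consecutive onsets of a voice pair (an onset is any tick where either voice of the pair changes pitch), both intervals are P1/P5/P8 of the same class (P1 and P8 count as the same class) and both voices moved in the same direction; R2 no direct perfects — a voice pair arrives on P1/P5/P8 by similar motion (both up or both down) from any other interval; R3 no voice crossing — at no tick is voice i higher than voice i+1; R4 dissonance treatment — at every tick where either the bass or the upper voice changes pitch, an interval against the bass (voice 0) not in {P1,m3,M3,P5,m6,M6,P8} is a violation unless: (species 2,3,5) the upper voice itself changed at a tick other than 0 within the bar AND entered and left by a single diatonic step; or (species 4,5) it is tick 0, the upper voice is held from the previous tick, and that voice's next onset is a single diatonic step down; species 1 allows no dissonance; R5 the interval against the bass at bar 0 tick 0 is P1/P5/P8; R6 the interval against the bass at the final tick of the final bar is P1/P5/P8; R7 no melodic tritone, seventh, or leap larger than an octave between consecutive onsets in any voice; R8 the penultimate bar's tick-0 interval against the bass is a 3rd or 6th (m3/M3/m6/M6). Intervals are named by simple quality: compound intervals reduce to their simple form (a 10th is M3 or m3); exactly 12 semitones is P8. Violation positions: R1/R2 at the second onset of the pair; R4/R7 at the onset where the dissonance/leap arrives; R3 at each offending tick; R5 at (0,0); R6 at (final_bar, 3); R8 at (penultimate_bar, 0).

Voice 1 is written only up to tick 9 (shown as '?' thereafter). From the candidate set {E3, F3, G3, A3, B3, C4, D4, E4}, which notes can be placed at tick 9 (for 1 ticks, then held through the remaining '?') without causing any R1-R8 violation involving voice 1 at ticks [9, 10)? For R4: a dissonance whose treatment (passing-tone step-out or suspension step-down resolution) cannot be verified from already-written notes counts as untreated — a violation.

E3: legal
F3: violates R4
G3: legal
A3: violates R4
B3: legal
C4: legal
D4: violates R4
E4: legal

{B3, C4, E3, E4, G3}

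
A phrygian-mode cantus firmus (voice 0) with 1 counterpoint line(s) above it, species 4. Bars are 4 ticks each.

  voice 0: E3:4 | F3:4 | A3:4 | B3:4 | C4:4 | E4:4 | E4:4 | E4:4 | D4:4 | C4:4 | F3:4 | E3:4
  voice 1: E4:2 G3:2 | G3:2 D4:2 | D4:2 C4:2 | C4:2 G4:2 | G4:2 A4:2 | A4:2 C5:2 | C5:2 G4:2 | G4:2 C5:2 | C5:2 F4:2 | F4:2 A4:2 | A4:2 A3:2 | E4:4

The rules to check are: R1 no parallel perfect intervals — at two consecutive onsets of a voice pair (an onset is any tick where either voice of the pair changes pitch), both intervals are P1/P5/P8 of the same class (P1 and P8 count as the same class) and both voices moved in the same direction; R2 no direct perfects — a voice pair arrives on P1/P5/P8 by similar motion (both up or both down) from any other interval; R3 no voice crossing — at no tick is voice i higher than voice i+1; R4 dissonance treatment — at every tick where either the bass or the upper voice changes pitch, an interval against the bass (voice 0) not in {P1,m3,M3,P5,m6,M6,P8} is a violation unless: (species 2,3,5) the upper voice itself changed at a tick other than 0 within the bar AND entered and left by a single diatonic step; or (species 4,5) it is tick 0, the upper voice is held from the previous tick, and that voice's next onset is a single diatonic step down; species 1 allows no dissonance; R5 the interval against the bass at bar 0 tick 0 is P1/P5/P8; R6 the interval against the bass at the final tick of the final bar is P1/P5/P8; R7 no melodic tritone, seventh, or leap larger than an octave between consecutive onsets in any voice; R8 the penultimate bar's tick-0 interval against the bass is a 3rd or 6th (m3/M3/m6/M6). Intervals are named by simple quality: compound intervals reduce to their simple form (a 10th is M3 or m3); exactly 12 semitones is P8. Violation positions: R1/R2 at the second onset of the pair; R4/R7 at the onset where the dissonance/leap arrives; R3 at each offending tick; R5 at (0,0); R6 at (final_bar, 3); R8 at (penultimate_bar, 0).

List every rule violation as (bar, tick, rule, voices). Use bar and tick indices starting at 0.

bar 0: v0=E3 v1=E4 downbeat P8
bar 1: v0=F3 v1=G3 downbeat M2
bar 2: v0=A3 v1=D4 downbeat P4
bar 3: v0=B3 v1=C4 downbeat m2
bar 4: v0=C4 v1=G4 downbeat P5
bar 5: v0=E4 v1=A4 downbeat P4
bar 6: v0=E4 v1=C5 downbeat m6
bar 7: v0=E4 v1=G4 downbeat m3
bar 8: v0=D4 v1=C5 downbeat m7
bar 9: v0=C4 v1=F4 downbeat P4
bar 10: v0=F3 v1=A4 downbeat M3
bar 11: v0=E3 v1=E4 downbeat P8
  -> R4 @ bar 1 tick 0 v(0, 1): F3/G3 M2 untreated
  -> R4 @ bar 3 tick 0 v(0, 1): B3/C4 m2 untreated
  -> R4 @ bar 5 tick 0 v(0, 1): E4/A4 P4 untreated
  -> R4 @ bar 8 tick 0 v(0, 1): D4/C5 m7 untreated
  -> R4 @ bar 9 tick 0 v(0, 1): C4/F4 P4 untreated

(1, 0, R4, (0, 1))
(3, 0, R4, (0, 1))
(5, 0, R4, (0, 1))
(8, 0, R4, (0, 1))
(9, 0, R4, (0, 1))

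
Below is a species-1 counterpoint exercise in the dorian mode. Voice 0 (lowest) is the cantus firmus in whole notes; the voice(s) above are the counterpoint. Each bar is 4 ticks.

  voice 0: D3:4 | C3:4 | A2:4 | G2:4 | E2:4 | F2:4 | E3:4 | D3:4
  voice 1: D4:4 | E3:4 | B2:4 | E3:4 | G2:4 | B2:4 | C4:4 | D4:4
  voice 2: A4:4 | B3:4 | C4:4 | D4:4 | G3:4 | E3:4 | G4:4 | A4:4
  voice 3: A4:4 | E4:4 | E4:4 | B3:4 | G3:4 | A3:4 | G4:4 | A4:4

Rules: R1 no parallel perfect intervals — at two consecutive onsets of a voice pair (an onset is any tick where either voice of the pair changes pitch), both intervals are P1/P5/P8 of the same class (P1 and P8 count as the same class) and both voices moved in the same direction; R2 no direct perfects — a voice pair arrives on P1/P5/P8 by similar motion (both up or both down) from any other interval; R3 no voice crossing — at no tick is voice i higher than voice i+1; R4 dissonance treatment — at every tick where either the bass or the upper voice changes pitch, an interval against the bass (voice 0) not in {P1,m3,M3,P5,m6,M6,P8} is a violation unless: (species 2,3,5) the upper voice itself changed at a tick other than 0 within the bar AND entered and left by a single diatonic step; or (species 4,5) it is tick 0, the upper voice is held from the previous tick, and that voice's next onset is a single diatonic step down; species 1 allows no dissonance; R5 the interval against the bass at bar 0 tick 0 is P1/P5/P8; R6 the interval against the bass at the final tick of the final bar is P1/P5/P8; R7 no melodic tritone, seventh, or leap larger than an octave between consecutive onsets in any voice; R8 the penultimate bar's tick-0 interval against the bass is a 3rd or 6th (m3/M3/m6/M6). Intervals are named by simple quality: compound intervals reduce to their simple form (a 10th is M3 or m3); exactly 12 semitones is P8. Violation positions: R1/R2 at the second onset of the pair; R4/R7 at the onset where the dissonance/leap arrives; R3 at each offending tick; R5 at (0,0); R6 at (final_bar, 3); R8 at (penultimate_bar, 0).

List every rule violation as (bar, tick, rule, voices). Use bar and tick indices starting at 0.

(1, 0, R1, (1, 2))
(1, 0, R2, (1, 3))
(1, 0, R4, (0, 2))
(1, 0, R7, (1,))
(1, 0, R7, (2,))
(2, 0, R4, (0, 1))
(3, 0, R3, (2, 3))
(3, 1, R3, (2, 3))
(3, 2, R3, (2, 3))
(3, 3, R3, (2, 3))
(4, 0, R2, (1, 2))
(4, 0, R2, (1, 3))
(4, 0, R2, (2, 3))
(5, 0, R4, (0, 1))
(5, 0, R4, (0, 2))
(6, 0, R2, (1, 2))
(6, 0, R2, (1, 3))
(6, 0, R2, (2, 3))
(6, 0, R7, (0,))
(6, 0, R7, (1,))
(6, 0, R7, (2,))
(6, 0, R7, (3,))
(7, 0, R1, (1, 2))
(7, 0, R1, (1, 3))
(7, 0, R1, (2, 3))

bar 0: v0=D3 v1=D4 v2=A4 v3=A4 downbeat P5
bar 1: v0=C3 v1=E3 v2=B3 v3=E4 downbeat M3
bar 2: v0=A2 v1=B2 v2=C4 v3=E4 downbeat P5
bar 3: v0=G2 v1=E3 v2=D4 v3=B3 downbeat M3
bar 4: v0=E2 v1=G2 v2=G3 v3=G3 downbeat m3
bar 5: v0=F2 v1=B2 v2=E3 v3=A3 downbeat M3
bar 6: v0=E3 v1=C4 v2=G4 v3=G4 downbeat m3
bar 7: v0=D3 v1=D4 v2=A4 v3=A4 downbeat P5
  -> R1 @ bar 1 tick 0 v(1, 2): D4/A4 P5 -> E3/B3 P5 similar
  -> R2 @ bar 1 tick 0 v(1, 3): D4/A4 P5 -> E3/E4 P8 similar
  -> R4 @ bar 1 tick 0 v(0, 2): C3/B3 M7 untreated
  -> R7 @ bar 1 tick 0 v(1,): D4->E3 leap 10st
  -> R7 @ bar 1 tick 0 v(2,): A4->B3 leap 10st
  -> R4 @ bar 2 tick 0 v(0, 1): A2/B2 M2 untreated
  -> R3 @ bar 3 tick 0 v(2, 3): D4 above B3
  -> R3 @ bar 3 tick 1 v(2, 3): D4 above B3
  -> R3 @ bar 3 tick 2 v(2, 3): D4 above B3
  -> R3 @ bar 3 tick 3 v(2, 3): D4 above B3
  -> R2 @ bar 4 tick 0 v(1, 2): E3/D4 m7 -> G2/G3 P8 similar
  -> R2 @ bar 4 tick 0 v(1, 3): E3/B3 P5 -> G2/G3 P8 similar
  -> R2 @ bar 4 tick 0 v(2, 3): D4/B3 m3 -> G3/G3 P1 similar
  -> R4 @ bar 5 tick 0 v(0, 1): F2/B2 TT untreated
  -> R4 @ bar 5 tick 0 v(0, 2): F2/E3 M7 untreated
  -> R2 @ bar 6 tick 0 v(1, 2): B2/E3 P4 -> C4/G4 P5 similar
  -> R2 @ bar 6 tick 0 v(1, 3): B2/A3 m7 -> C4/G4 P5 similar
  -> R2 @ bar 6 tick 0 v(2, 3): E3/A3 P4 -> G4/G4 P1 similar
  -> R7 @ bar 6 tick 0 v(0,): F2->E3 leap 11st
  -> R7 @ bar 6 tick 0 v(1,): B2->C4 leap 13st
  -> R7 @ bar 6 tick 0 v(2,): E3->G4 leap 15st
  -> R7 @ bar 6 tick 0 v(3,): A3->G4 leap 10st
  -> R1 @ bar 7 tick 0 v(1, 2): C4/G4 P5 -> D4/A4 P5 similar
  -> R1 @ bar 7 tick 0 v(1, 3): C4/G4 P5 -> D4/A4 P5 similar
  -> R1 @ bar 7 tick 0 v(2, 3): G4/G4 P1 -> A4/A4 P1 similar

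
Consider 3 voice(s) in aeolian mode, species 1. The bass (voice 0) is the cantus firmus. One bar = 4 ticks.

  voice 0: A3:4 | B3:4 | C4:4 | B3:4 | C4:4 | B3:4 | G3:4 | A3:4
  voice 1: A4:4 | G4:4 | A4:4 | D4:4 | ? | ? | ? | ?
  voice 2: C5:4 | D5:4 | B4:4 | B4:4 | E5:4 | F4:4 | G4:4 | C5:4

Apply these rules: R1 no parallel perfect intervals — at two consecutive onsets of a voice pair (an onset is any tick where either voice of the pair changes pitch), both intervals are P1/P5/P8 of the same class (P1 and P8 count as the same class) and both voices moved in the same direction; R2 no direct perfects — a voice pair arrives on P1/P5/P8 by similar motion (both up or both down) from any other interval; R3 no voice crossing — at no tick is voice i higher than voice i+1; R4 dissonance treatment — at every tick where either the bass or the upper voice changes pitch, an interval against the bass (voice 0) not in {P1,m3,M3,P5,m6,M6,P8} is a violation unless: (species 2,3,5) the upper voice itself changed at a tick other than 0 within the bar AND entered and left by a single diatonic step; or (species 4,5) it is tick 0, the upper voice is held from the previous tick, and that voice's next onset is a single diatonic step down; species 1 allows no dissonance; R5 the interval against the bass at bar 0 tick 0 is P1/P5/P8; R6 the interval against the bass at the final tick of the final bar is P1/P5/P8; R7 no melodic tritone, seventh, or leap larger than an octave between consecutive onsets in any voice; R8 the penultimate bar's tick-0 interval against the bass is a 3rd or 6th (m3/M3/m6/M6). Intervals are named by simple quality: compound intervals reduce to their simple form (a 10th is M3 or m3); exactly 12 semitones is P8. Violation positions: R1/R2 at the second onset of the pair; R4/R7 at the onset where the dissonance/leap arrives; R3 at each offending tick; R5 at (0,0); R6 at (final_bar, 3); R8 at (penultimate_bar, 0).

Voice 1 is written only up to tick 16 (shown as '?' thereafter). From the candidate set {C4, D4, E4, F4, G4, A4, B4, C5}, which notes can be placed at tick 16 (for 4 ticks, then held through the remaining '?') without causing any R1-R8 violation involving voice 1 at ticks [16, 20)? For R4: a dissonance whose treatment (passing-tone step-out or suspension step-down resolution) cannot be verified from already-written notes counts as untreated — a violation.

{C4}

C4: legal
D4: violates R4
E4: violates R2
F4: violates R4
G4: violates R2
A4: violates R2
B4: violates R4
C5: violates R2,R7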